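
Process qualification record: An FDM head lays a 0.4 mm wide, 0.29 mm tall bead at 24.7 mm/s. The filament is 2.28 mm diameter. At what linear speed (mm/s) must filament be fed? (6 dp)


Q = 0.4 * 0.29 * 24.7 = 2.8652 mm^3/s
A_fil = pi*(2.28/2)^2 = 4.08281381 mm^2
v_feed = 2.8652 / 4.08281381 = 0.701771 mm/s


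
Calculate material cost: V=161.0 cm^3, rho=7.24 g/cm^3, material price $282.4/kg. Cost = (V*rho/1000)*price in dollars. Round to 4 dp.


Mass = 161.0*7.24/1000 = 1.16564 kg
Cost = 1.16564 * 282.4 = 329.1767 $


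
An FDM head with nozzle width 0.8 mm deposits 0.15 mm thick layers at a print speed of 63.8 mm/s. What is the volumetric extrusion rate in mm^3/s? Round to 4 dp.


Rate = 0.8 * 0.15 * 63.8 = 7.656 mm^3/s


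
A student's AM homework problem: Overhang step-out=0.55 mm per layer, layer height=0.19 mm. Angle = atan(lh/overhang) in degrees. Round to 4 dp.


angle = atan(0.19/0.55) = 19.0577 degrees


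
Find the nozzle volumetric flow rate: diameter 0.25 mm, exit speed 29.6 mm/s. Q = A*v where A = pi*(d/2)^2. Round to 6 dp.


A = pi*(0.25/2)^2 = 0.04908739 mm^2
Q = 0.04908739 * 29.6 = 1.452987 mm^3/s


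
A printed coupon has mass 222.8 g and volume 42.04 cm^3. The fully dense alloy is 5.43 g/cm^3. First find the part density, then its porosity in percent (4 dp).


rho_part = 222.8 / 42.04 = 5.29971456 g/cm^3
Porosity = (1 - 5.29971456/5.43)*100 = 2.3994 %


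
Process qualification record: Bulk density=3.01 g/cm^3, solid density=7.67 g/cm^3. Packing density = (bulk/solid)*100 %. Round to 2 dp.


Packing = (3.01/7.67)*100 = 39.24 %


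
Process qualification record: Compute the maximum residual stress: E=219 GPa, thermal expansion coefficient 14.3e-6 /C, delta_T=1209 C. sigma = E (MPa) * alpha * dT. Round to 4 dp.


sigma = 219*1000 * 14.3e-6 * 1209 = 3786.2253 MPa


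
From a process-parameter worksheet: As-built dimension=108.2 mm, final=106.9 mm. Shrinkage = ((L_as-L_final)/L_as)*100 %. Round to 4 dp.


Shrinkage = ((108.2-106.9)/108.2)*100 = 1.2015 %


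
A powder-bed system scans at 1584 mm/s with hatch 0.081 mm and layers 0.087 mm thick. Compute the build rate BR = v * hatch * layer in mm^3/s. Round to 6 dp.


Rate = 1584 * 0.081 * 0.087 = 11.162448 mm^3/s


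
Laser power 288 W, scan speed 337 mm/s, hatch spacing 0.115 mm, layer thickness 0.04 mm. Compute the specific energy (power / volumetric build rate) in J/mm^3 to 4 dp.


Build rate = 337 * 0.115 * 0.04 = 1.5502 mm^3/s
SE = 288 / 1.5502 = 185.7825 J/mm^3


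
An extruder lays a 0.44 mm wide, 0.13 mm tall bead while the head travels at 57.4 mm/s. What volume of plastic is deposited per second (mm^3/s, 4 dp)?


Rate = 0.44 * 0.13 * 57.4 = 3.2833 mm^3/s


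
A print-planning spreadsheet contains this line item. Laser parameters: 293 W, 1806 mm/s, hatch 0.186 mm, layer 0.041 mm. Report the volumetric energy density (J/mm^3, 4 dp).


E = 293 / (1806*0.186*0.041) = 21.2742 J/mm^3


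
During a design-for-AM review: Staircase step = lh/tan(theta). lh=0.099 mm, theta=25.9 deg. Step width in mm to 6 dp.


step = 0.099 / tan(25.9) = 0.203882 mm


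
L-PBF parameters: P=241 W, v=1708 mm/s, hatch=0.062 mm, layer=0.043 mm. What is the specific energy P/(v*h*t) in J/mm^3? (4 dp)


Build rate = 1708 * 0.062 * 0.043 = 4.553528 mm^3/s
SE = 241 / 4.553528 = 52.926 J/mm^3


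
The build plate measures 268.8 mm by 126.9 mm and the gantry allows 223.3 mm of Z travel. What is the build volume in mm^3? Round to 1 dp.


V = 268.8 * 126.9 * 223.3 = 7616923.8 mm^3


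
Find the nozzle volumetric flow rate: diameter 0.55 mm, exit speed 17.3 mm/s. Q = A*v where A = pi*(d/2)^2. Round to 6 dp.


A = pi*(0.55/2)^2 = 0.23758294 mm^2
Q = 0.23758294 * 17.3 = 4.110185 mm^3/s


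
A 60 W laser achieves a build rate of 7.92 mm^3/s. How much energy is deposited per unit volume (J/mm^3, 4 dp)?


SE = 60 / 7.92 = 7.5758 J/mm^3


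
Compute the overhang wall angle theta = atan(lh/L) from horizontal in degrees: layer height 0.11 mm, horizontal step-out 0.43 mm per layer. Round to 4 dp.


angle = atan(0.11/0.43) = 14.3493 degrees


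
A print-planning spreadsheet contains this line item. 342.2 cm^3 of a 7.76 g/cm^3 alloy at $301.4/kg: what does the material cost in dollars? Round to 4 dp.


Mass = 342.2*7.76/1000 = 2.655472 kg
Cost = 2.655472 * 301.4 = 800.3593 $


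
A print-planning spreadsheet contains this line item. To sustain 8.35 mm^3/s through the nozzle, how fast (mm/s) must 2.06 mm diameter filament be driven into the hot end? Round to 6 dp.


A = pi*(2.06/2)^2 = 3.332916
v = 8.35 / 3.332916 = 2.505314 mm/s


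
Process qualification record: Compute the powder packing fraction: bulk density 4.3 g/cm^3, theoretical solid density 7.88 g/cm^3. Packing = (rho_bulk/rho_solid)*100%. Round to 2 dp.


Packing = (4.3/7.88)*100 = 54.57 %


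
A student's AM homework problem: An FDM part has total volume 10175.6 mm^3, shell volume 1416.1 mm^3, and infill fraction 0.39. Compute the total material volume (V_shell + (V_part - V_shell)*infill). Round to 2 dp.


V_infill = (10175.6 - 1416.1) * 0.39 = 3416.21
V_total = 1416.1 + 3416.21 = 4832.31 mm^3


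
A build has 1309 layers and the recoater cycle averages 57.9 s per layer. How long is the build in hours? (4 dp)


t = 1309 * 57.9 / 3600 = 21.0531 hrs


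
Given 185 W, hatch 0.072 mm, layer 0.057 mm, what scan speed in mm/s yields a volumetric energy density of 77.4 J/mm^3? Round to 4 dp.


v = 185 / (77.4*0.072*0.057) = 582.4027 mm/s


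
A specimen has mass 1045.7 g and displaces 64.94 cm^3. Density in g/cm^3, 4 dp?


rho = 1045.7 / 64.94 = 16.1026 g/cm^3


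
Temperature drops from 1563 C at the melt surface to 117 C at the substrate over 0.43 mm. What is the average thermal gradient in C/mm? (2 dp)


G = (1563-117)/0.43 = 3362.79 C/mm


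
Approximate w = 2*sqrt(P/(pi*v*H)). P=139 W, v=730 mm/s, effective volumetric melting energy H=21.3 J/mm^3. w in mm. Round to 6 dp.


w = 2*sqrt(139/(pi*730*21.3)) = 0.106687 mm


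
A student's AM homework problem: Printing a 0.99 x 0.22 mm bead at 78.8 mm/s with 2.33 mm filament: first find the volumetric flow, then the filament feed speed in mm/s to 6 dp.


Q = 0.99 * 0.22 * 78.8 = 17.16264 mm^3/s
A_fil = pi*(2.33/2)^2 = 4.26384809 mm^2
v_feed = 17.16264 / 4.26384809 = 4.025153 mm/s


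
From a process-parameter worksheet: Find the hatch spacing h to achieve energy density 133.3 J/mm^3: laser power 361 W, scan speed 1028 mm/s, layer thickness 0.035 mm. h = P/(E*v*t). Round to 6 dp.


h = 361 / (133.3*1028*0.035) = 0.075269 mm


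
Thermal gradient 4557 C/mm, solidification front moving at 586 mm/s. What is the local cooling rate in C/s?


CR = 4557 * 586 = 2670402 C/s


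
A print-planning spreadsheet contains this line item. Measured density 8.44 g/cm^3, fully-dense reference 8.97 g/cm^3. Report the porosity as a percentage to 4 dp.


Porosity = (1-8.44/8.97)*100 = 5.9086 %


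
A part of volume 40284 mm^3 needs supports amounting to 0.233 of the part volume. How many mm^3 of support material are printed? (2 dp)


V_support = 40284 * 0.233 = 9386.17 mm^3


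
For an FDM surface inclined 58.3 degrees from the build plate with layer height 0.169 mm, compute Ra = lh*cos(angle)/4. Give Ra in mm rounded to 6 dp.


Ra = 0.169 * cos(58.3) / 4 = 0.022201 mm


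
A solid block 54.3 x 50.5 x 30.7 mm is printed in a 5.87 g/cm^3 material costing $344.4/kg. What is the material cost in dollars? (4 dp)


V = 54.3 * 50.5 * 30.7 = 84184.005 mm^3 = 84.184005 cm^3
Mass = 84.184005 * 5.87 / 1000 = 0.49416011 kg
Cost = 0.49416011 * 344.4 = 170.1887 $


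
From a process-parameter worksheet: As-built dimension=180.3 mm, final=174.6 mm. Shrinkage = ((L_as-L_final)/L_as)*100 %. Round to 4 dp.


Shrinkage = ((180.3-174.6)/180.3)*100 = 3.1614 %


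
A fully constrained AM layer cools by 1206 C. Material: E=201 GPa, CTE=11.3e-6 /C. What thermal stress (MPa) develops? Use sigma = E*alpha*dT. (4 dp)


sigma = 201*1000 * 11.3e-6 * 1206 = 2739.1878 MPa


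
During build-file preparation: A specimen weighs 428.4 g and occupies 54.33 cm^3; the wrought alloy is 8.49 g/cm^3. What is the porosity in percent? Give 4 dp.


rho_part = 428.4 / 54.33 = 7.88514633 g/cm^3
Porosity = (1 - 7.88514633/8.49)*100 = 7.1243 %


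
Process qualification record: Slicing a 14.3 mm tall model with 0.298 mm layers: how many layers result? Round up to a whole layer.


Layers = ceil(14.3/0.298) = 48


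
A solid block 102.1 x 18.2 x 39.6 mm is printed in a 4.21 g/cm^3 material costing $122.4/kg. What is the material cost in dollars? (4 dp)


V = 102.1 * 18.2 * 39.6 = 73585.512 mm^3 = 73.585512 cm^3
Mass = 73.585512 * 4.21 / 1000 = 0.30979501 kg
Cost = 0.30979501 * 122.4 = 37.9189 $


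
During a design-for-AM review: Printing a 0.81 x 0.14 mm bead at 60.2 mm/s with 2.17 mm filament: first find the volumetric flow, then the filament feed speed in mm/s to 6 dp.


Q = 0.81 * 0.14 * 60.2 = 6.82668 mm^3/s
A_fil = pi*(2.17/2)^2 = 3.69836141 mm^2
v_feed = 6.82668 / 3.69836141 = 1.845866 mm/s


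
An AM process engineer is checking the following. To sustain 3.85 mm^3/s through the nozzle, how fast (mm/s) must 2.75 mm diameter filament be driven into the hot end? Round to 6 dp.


A = pi*(2.75/2)^2 = 5.939574
v = 3.85 / 5.939574 = 0.648195 mm/s


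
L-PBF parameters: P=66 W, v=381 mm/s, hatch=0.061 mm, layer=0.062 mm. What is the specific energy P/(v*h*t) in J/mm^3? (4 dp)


Build rate = 381 * 0.061 * 0.062 = 1.440942 mm^3/s
SE = 66 / 1.440942 = 45.8034 J/mm^3


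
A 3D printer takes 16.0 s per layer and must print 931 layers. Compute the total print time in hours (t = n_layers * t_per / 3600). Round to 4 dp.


t = 931 * 16.0 / 3600 = 4.1378 hrs


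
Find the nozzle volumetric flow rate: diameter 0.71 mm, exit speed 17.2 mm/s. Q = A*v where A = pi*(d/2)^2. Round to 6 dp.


A = pi*(0.71/2)^2 = 0.39591921 mm^2
Q = 0.39591921 * 17.2 = 6.80981 mm^3/s


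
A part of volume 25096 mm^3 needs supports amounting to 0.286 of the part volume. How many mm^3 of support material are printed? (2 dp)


V_support = 25096 * 0.286 = 7177.46 mm^3


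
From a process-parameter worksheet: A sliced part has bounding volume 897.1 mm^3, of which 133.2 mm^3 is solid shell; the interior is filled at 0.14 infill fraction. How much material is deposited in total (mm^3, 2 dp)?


V_infill = (897.1 - 133.2) * 0.14 = 106.95
V_total = 133.2 + 106.95 = 240.15 mm^3


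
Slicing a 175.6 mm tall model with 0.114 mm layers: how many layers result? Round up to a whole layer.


Layers = ceil(175.6/0.114) = 1541


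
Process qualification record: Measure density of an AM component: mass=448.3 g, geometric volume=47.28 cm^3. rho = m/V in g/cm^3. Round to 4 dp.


rho = 448.3 / 47.28 = 9.4818 g/cm^3


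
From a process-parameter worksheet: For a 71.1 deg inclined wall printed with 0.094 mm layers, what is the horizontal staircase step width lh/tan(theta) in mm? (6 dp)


step = 0.094 / tan(71.1) = 0.032183 mm


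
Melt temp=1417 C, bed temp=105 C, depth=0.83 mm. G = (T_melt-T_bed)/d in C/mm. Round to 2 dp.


G = (1417-105)/0.83 = 1580.72 C/mm


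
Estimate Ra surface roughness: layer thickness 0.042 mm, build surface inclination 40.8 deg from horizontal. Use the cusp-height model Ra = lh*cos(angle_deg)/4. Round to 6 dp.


Ra = 0.042 * cos(40.8) / 4 = 0.007948 mm


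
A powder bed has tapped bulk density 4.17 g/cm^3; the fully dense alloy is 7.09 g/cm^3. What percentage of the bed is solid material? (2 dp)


Packing = (4.17/7.09)*100 = 58.82 %


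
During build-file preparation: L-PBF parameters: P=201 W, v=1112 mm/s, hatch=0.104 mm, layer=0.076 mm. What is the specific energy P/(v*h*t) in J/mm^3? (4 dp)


Build rate = 1112 * 0.104 * 0.076 = 8.789248 mm^3/s
SE = 201 / 8.789248 = 22.8689 J/mm^3


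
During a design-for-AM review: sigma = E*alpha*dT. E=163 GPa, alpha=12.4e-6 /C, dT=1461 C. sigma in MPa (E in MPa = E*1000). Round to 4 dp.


sigma = 163*1000 * 12.4e-6 * 1461 = 2952.9732 MPa


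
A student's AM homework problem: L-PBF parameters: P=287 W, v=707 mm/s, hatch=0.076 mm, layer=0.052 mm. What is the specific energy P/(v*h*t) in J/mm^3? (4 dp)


Build rate = 707 * 0.076 * 0.052 = 2.794064 mm^3/s
SE = 287 / 2.794064 = 102.7178 J/mm^3


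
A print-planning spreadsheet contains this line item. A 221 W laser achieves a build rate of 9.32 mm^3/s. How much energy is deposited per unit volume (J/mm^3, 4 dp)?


SE = 221 / 9.32 = 23.7124 J/mm^3


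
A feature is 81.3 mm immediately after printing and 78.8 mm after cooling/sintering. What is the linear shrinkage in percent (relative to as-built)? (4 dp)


Shrinkage = ((81.3-78.8)/81.3)*100 = 3.075 %


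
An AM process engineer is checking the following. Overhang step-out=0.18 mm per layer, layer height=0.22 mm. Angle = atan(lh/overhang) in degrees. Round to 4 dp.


angle = atan(0.22/0.18) = 50.7106 degrees


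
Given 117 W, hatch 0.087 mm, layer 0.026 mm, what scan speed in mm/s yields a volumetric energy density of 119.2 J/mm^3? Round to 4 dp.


v = 117 / (119.2*0.087*0.026) = 433.9273 mm/s


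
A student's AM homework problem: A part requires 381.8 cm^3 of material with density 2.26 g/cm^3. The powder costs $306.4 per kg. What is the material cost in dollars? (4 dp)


Mass = 381.8*2.26/1000 = 0.862868 kg
Cost = 0.862868 * 306.4 = 264.3828 $


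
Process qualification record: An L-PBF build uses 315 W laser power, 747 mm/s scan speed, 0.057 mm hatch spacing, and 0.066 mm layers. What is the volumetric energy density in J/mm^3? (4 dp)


E = 315 / (747*0.057*0.066) = 112.0911 J/mm^3


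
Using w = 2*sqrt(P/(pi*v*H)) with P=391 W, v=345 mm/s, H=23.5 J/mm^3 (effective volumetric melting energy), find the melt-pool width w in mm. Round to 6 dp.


w = 2*sqrt(391/(pi*345*23.5)) = 0.247799 mm


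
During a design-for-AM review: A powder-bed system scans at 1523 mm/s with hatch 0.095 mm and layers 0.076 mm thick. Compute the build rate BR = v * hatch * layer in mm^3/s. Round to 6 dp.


Rate = 1523 * 0.095 * 0.076 = 10.99606 mm^3/s


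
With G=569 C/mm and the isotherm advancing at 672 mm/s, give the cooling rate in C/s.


CR = 569 * 672 = 382368 C/s


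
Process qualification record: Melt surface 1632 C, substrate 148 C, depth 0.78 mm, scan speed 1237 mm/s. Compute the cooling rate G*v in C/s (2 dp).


G = (1632-148)/0.78 = 1902.56410256 C/mm
CR = 1902.56410256 * 1237 = 2353471.79 C/s


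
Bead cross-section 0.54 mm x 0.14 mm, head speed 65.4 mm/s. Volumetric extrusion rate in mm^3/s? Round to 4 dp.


Rate = 0.54 * 0.14 * 65.4 = 4.9442 mm^3/s


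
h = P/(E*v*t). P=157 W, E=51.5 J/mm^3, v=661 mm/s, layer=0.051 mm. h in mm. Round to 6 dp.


h = 157 / (51.5*661*0.051) = 0.090432 mm


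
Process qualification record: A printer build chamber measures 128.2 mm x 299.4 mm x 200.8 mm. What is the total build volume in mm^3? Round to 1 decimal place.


V = 128.2 * 299.4 * 200.8 = 7707322.5 mm^3


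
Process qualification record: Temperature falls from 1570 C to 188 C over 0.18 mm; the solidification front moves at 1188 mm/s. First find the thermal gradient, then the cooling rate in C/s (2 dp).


G = (1570-188)/0.18 = 7677.77777778 C/mm
CR = 7677.77777778 * 1188 = 9121200.0 C/s


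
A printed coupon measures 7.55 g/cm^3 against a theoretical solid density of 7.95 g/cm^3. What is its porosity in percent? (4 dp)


Porosity = (1-7.55/7.95)*100 = 5.0314 %


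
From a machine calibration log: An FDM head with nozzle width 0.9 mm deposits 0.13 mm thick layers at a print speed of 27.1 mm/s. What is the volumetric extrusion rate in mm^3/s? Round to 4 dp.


Rate = 0.9 * 0.13 * 27.1 = 3.1707 mm^3/s


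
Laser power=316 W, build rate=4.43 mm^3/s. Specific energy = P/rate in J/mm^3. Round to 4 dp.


SE = 316 / 4.43 = 71.3318 J/mm^3


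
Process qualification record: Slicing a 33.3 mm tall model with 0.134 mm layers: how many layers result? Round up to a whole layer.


Layers = ceil(33.3/0.134) = 249


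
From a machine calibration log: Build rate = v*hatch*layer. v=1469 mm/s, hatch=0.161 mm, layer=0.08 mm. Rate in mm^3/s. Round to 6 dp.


Rate = 1469 * 0.161 * 0.08 = 18.92072 mm^3/s


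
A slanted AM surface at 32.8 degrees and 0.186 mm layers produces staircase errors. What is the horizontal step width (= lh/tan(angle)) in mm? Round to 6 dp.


step = 0.186 / tan(32.8) = 0.288616 mm


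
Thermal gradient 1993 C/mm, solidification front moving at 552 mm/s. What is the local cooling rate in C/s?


CR = 1993 * 552 = 1100136 C/s


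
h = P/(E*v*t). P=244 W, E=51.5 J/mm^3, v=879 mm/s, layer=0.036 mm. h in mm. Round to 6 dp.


h = 244 / (51.5*879*0.036) = 0.149724 mm


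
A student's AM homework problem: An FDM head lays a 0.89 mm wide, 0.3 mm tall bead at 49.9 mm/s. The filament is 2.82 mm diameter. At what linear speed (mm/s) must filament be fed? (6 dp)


Q = 0.89 * 0.3 * 49.9 = 13.3233 mm^3/s
A_fil = pi*(2.82/2)^2 = 6.24580035 mm^2
v_feed = 13.3233 / 6.24580035 = 2.133161 mm/s


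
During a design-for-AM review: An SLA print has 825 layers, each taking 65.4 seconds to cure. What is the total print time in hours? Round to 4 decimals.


t = 825 * 65.4 / 3600 = 14.9875 hrs


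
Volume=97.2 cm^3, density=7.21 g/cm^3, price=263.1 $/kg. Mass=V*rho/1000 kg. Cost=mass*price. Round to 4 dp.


Mass = 97.2*7.21/1000 = 0.700812 kg
Cost = 0.700812 * 263.1 = 184.3836 $


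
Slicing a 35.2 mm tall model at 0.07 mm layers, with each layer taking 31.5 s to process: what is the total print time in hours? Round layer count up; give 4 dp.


Layers = ceil(35.2/0.07) = 503
t = 503 * 31.5 / 3600 = 4.4013 hrs


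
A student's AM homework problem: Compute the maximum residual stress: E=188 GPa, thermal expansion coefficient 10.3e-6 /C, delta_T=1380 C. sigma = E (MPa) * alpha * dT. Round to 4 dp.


sigma = 188*1000 * 10.3e-6 * 1380 = 2672.232 MPa


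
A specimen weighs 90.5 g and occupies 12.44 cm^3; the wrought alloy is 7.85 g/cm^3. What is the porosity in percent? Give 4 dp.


rho_part = 90.5 / 12.44 = 7.27491961 g/cm^3
Porosity = (1 - 7.27491961/7.85)*100 = 7.3259 %


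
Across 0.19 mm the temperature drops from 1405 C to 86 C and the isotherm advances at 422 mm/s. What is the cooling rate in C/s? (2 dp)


G = (1405-86)/0.19 = 6942.10526316 C/mm
CR = 6942.10526316 * 422 = 2929568.42 C/s


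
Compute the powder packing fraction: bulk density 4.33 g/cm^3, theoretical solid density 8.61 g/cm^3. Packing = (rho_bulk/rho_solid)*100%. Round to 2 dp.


Packing = (4.33/8.61)*100 = 50.29 %


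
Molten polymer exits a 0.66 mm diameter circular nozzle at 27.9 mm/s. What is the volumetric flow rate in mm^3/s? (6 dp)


A = pi*(0.66/2)^2 = 0.34211944 mm^2
Q = 0.34211944 * 27.9 = 9.545132 mm^3/s


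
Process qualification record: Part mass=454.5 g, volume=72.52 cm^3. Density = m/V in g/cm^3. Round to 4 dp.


rho = 454.5 / 72.52 = 6.2672 g/cm^3


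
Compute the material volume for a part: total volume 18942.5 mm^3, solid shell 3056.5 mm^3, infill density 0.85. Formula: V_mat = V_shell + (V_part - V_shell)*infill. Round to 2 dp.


V_infill = (18942.5 - 3056.5) * 0.85 = 13503.1
V_total = 3056.5 + 13503.1 = 16559.6 mm^3


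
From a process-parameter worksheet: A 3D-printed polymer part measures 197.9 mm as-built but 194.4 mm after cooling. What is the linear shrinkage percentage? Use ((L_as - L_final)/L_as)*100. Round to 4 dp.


Shrinkage = ((197.9-194.4)/197.9)*100 = 1.7686 %


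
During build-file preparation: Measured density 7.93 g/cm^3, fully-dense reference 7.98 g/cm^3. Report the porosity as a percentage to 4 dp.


Porosity = (1-7.93/7.98)*100 = 0.6266 %


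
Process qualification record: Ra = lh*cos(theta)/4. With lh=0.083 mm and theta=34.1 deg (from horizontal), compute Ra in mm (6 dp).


Ra = 0.083 * cos(34.1) / 4 = 0.017182 mm


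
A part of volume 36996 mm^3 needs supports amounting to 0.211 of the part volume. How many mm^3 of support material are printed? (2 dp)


V_support = 36996 * 0.211 = 7806.16 mm^3


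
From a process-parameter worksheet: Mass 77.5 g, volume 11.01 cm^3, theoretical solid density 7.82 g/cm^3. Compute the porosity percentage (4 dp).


rho_part = 77.5 / 11.01 = 7.0390554 g/cm^3
Porosity = (1 - 7.0390554/7.82)*100 = 9.9865 %


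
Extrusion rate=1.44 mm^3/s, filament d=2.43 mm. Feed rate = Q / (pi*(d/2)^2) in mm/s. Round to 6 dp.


A = pi*(2.43/2)^2 = 4.637698
v = 1.44 / 4.637698 = 0.310499 mm/s


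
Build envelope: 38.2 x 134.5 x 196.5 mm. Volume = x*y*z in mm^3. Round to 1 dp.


V = 38.2 * 134.5 * 196.5 = 1009597.4 mm^3


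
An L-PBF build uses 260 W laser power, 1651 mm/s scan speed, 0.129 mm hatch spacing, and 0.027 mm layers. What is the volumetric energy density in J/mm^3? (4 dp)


E = 260 / (1651*0.129*0.027) = 45.214 J/mm^3


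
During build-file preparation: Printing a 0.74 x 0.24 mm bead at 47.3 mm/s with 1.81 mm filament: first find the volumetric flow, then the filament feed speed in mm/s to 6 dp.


Q = 0.74 * 0.24 * 47.3 = 8.40048 mm^3/s
A_fil = pi*(1.81/2)^2 = 2.57304292 mm^2
v_feed = 8.40048 / 2.57304292 = 3.264804 mm/s


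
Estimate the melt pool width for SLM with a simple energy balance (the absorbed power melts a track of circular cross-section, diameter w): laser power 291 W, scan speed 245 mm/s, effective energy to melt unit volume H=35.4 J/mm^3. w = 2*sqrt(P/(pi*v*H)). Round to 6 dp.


w = 2*sqrt(291/(pi*245*35.4)) = 0.206689 mm


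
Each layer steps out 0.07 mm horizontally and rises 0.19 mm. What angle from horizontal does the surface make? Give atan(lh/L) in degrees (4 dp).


angle = atan(0.19/0.07) = 69.7751 degrees


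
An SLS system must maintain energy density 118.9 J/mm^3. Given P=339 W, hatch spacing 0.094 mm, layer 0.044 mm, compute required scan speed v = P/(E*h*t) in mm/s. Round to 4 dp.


v = 339 / (118.9*0.094*0.044) = 689.3461 mm/s


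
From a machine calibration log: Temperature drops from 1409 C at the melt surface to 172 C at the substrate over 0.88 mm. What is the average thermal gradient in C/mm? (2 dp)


G = (1409-172)/0.88 = 1405.68 C/mm


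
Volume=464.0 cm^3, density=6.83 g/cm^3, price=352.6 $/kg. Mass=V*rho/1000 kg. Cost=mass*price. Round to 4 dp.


Mass = 464.0*6.83/1000 = 3.16912 kg
Cost = 3.16912 * 352.6 = 1117.4317 $


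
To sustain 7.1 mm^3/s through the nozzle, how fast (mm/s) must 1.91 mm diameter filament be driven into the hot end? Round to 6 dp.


A = pi*(1.91/2)^2 = 2.865211
v = 7.1 / 2.865211 = 2.478002 mm/s


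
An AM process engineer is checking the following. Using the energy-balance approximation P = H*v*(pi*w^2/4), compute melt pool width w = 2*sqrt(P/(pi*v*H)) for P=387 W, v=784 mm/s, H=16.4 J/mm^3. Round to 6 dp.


w = 2*sqrt(387/(pi*784*16.4)) = 0.195763 mm


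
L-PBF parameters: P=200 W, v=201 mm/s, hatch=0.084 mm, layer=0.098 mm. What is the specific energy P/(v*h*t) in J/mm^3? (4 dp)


Build rate = 201 * 0.084 * 0.098 = 1.654632 mm^3/s
SE = 200 / 1.654632 = 120.8728 J/mm^3


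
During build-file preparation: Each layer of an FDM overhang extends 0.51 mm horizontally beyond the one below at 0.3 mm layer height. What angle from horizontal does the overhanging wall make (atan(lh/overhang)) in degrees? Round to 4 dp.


angle = atan(0.3/0.51) = 30.4655 degrees


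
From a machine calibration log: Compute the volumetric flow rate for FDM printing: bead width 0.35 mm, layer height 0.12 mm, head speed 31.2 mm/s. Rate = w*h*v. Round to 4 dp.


Rate = 0.35 * 0.12 * 31.2 = 1.3104 mm^3/s


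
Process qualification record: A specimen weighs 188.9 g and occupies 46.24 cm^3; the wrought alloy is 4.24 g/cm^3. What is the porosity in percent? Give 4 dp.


rho_part = 188.9 / 46.24 = 4.08520761 g/cm^3
Porosity = (1 - 4.08520761/4.24)*100 = 3.6508 %


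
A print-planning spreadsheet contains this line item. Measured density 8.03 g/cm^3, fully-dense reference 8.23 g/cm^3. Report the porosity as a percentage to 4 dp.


Porosity = (1-8.03/8.23)*100 = 2.4301 %


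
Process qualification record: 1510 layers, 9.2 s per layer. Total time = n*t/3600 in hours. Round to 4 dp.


t = 1510 * 9.2 / 3600 = 3.8589 hrs


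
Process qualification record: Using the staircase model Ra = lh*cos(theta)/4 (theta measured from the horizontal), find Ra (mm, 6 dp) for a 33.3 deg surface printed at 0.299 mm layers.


Ra = 0.299 * cos(33.3) / 4 = 0.062477 mm


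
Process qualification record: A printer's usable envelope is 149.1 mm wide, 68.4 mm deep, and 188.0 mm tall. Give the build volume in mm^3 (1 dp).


V = 149.1 * 68.4 * 188.0 = 1917306.7 mm^3


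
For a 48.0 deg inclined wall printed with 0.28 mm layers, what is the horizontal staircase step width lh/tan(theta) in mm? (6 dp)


step = 0.28 / tan(48.0) = 0.252113 mm


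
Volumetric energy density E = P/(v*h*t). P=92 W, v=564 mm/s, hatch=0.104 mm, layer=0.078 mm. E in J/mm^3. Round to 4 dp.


E = 92 / (564*0.104*0.078) = 20.1086 J/mm^3


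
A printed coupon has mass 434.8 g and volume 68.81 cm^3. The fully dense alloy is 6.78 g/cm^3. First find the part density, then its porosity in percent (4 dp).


rho_part = 434.8 / 68.81 = 6.318849 g/cm^3
Porosity = (1 - 6.318849/6.78)*100 = 6.8016 %


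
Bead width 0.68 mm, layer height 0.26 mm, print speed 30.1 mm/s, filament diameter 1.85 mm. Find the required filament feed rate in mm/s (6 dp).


Q = 0.68 * 0.26 * 30.1 = 5.32168 mm^3/s
A_fil = pi*(1.85/2)^2 = 2.68802521 mm^2
v_feed = 5.32168 / 2.68802521 = 1.979773 mm/s


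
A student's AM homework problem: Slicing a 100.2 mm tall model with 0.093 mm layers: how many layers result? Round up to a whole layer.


Layers = ceil(100.2/0.093) = 1078


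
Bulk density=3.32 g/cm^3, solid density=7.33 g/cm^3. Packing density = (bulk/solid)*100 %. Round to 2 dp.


Packing = (3.32/7.33)*100 = 45.29 %


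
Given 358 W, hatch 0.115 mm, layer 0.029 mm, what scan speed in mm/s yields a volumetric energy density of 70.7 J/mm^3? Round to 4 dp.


v = 358 / (70.7*0.115*0.029) = 1518.3356 mm/s


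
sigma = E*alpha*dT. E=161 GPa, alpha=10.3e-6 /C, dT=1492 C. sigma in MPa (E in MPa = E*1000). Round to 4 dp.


sigma = 161*1000 * 10.3e-6 * 1492 = 2474.1836 MPa


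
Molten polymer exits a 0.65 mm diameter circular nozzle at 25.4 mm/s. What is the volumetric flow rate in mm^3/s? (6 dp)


A = pi*(0.65/2)^2 = 0.33183072 mm^2
Q = 0.33183072 * 25.4 = 8.4285 mm^3/s


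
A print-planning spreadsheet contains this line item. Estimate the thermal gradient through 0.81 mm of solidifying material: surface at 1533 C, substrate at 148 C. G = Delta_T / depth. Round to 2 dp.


G = (1533-148)/0.81 = 1709.88 C/mm


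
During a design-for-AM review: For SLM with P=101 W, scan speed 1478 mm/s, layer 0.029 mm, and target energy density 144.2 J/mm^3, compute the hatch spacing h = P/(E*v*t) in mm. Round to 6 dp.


h = 101 / (144.2*1478*0.029) = 0.016341 mm


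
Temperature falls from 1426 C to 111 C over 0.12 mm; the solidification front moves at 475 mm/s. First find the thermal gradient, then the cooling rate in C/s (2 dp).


G = (1426-111)/0.12 = 10958.33333333 C/mm
CR = 10958.33333333 * 475 = 5205208.33 C/s


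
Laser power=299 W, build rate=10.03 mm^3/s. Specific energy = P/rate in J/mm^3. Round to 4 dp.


SE = 299 / 10.03 = 29.8106 J/mm^3


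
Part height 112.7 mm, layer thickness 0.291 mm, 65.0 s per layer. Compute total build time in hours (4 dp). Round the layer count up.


Layers = ceil(112.7/0.291) = 388
t = 388 * 65.0 / 3600 = 7.0056 hrs


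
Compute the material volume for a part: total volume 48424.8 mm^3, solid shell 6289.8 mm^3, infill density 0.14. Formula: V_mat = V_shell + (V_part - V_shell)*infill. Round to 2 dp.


V_infill = (48424.8 - 6289.8) * 0.14 = 5898.9
V_total = 6289.8 + 5898.9 = 12188.7 mm^3


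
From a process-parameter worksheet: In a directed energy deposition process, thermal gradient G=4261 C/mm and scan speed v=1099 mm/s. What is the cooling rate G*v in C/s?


CR = 4261 * 1099 = 4682839 C/s


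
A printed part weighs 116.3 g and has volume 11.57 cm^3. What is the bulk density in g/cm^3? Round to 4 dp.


rho = 116.3 / 11.57 = 10.0519 g/cm^3


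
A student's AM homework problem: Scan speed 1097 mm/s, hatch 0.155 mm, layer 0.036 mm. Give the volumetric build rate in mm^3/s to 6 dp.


Rate = 1097 * 0.155 * 0.036 = 6.12126 mm^3/s


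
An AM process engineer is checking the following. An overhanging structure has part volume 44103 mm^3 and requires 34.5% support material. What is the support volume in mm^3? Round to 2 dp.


V_support = 44103 * 0.345 = 15215.54 mm^3


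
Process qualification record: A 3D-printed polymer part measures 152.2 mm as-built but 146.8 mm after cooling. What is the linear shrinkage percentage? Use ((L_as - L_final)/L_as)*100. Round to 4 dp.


Shrinkage = ((152.2-146.8)/152.2)*100 = 3.548 %


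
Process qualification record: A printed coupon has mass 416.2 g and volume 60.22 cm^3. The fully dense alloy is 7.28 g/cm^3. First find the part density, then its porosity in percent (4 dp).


rho_part = 416.2 / 60.22 = 6.91132514 g/cm^3
Porosity = (1 - 6.91132514/7.28)*100 = 5.0642 %


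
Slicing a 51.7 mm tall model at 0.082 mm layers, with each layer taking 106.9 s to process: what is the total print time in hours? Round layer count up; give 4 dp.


Layers = ceil(51.7/0.082) = 631
t = 631 * 106.9 / 3600 = 18.7372 hrs


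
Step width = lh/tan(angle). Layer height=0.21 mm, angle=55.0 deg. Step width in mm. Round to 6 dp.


step = 0.21 / tan(55.0) = 0.147044 mm


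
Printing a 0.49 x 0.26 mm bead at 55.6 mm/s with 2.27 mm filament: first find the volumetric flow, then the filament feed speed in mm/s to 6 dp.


Q = 0.49 * 0.26 * 55.6 = 7.08344 mm^3/s
A_fil = pi*(2.27/2)^2 = 4.0470782 mm^2
v_feed = 7.08344 / 4.0470782 = 1.75026 mm/s


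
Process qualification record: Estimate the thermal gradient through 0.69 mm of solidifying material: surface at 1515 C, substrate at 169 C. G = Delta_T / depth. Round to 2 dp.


G = (1515-169)/0.69 = 1950.72 C/mm


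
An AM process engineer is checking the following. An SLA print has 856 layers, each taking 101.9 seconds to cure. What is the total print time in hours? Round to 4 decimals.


t = 856 * 101.9 / 3600 = 24.2296 hrs


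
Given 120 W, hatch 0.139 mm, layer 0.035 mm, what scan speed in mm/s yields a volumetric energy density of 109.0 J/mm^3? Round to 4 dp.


v = 120 / (109.0*0.139*0.035) = 226.2934 mm/s


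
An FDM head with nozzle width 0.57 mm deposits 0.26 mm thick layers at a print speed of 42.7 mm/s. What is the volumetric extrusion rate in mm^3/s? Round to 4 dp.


Rate = 0.57 * 0.26 * 42.7 = 6.3281 mm^3/s


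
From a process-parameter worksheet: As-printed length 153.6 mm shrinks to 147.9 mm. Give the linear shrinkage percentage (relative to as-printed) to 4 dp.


Shrinkage = ((153.6-147.9)/153.6)*100 = 3.7109 %


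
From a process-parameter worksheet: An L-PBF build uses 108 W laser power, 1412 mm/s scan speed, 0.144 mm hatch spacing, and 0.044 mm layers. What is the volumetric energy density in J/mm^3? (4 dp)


E = 108 / (1412*0.144*0.044) = 12.0719 J/mm^3


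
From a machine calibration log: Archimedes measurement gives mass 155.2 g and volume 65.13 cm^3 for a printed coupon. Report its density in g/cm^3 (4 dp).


rho = 155.2 / 65.13 = 2.3829 g/cm^3


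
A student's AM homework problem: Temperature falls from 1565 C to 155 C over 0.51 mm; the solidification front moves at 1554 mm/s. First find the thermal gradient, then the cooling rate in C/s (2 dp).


G = (1565-155)/0.51 = 2764.70588235 C/mm
CR = 2764.70588235 * 1554 = 4296352.94 C/s


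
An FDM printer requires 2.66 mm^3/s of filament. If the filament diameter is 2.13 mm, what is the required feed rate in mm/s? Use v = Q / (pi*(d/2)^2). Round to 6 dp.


A = pi*(2.13/2)^2 = 3.563273
v = 2.66 / 3.563273 = 0.746505 mm/s


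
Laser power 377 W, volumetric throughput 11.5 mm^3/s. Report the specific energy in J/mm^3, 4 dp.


SE = 377 / 11.5 = 32.7826 J/mm^3


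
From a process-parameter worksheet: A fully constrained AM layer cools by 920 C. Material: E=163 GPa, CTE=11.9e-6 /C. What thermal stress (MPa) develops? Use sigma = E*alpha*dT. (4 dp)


sigma = 163*1000 * 11.9e-6 * 920 = 1784.524 MPa


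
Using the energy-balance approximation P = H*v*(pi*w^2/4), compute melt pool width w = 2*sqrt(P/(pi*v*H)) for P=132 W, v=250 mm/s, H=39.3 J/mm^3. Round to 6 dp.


w = 2*sqrt(132/(pi*250*39.3)) = 0.13079 mm


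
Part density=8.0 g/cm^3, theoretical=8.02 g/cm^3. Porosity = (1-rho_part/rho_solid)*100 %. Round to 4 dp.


Porosity = (1-8.0/8.02)*100 = 0.2494 %


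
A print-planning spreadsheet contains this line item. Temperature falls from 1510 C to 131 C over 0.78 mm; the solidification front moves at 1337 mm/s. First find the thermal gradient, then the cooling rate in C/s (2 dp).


G = (1510-131)/0.78 = 1767.94871795 C/mm
CR = 1767.94871795 * 1337 = 2363747.44 C/s


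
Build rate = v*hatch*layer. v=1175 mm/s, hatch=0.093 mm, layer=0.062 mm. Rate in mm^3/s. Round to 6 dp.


Rate = 1175 * 0.093 * 0.062 = 6.77505 mm^3/s


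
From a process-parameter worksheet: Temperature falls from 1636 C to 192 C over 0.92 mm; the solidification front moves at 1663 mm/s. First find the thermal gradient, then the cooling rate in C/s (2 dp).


G = (1636-192)/0.92 = 1569.56521739 C/mm
CR = 1569.56521739 * 1663 = 2610186.96 C/s


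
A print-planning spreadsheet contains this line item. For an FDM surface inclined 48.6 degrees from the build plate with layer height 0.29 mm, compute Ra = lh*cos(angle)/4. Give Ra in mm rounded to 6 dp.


Ra = 0.29 * cos(48.6) / 4 = 0.047945 mm


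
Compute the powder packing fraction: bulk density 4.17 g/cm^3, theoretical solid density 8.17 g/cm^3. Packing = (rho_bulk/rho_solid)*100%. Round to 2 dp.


Packing = (4.17/8.17)*100 = 51.04 %


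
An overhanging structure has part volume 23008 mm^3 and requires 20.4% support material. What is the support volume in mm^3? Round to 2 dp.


V_support = 23008 * 0.204 = 4693.63 mm^3


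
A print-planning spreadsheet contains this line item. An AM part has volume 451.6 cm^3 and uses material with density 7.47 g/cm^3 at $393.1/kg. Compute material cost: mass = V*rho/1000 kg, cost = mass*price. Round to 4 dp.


Mass = 451.6*7.47/1000 = 3.373452 kg
Cost = 3.373452 * 393.1 = 1326.104 $


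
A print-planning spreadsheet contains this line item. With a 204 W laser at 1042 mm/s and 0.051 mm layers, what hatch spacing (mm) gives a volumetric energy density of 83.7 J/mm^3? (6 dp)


h = 204 / (83.7*1042*0.051) = 0.045863 mm


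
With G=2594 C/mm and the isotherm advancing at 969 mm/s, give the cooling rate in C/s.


CR = 2594 * 969 = 2513586 C/s


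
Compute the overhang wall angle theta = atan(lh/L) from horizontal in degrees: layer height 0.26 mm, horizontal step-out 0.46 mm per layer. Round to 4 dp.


angle = atan(0.26/0.46) = 29.4759 degrees


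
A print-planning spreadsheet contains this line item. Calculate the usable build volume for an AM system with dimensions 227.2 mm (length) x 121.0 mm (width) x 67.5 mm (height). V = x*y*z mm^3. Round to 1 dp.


V = 227.2 * 121.0 * 67.5 = 1855656.0 mm^3


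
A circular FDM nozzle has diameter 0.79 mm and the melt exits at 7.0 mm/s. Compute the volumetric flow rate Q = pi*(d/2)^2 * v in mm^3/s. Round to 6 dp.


A = pi*(0.79/2)^2 = 0.49016699 mm^2
Q = 0.49016699 * 7.0 = 3.431169 mm^3/s


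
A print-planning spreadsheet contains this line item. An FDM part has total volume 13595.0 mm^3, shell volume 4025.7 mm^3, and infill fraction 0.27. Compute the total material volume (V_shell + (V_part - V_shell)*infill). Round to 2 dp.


V_infill = (13595.0 - 4025.7) * 0.27 = 2583.71
V_total = 4025.7 + 2583.71 = 6609.41 mm^3


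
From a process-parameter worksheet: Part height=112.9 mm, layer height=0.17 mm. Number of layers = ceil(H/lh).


Layers = ceil(112.9/0.17) = 665


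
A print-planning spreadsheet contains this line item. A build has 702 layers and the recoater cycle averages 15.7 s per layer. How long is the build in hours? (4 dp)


t = 702 * 15.7 / 3600 = 3.0615 hrs


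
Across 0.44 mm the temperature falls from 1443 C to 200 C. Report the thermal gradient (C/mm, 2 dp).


G = (1443-200)/0.44 = 2825.0 C/mm


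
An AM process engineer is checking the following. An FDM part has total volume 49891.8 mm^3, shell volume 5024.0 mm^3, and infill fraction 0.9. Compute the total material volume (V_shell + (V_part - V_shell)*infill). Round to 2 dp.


V_infill = (49891.8 - 5024.0) * 0.9 = 40381.02
V_total = 5024.0 + 40381.02 = 45405.02 mm^3


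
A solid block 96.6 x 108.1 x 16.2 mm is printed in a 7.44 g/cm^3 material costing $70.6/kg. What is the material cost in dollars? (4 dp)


V = 96.6 * 108.1 * 16.2 = 169167.852 mm^3 = 169.167852 cm^3
Mass = 169.167852 * 7.44 / 1000 = 1.25860882 kg
Cost = 1.25860882 * 70.6 = 88.8578 $


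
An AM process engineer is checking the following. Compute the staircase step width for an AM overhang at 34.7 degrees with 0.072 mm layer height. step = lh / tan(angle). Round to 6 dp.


step = 0.072 / tan(34.7) = 0.103981 mm


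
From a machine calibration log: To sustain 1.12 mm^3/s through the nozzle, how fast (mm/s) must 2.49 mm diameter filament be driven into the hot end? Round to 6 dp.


A = pi*(2.49/2)^2 = 4.869547
v = 1.12 / 4.869547 = 0.230001 mm/s


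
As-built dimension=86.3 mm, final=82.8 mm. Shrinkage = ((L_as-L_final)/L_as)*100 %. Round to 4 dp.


Shrinkage = ((86.3-82.8)/86.3)*100 = 4.0556 %


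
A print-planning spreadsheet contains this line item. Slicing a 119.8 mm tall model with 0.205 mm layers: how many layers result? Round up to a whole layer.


Layers = ceil(119.8/0.205) = 585


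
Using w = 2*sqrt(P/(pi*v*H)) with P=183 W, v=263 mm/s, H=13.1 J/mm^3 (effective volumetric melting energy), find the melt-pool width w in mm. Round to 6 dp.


w = 2*sqrt(183/(pi*263*13.1)) = 0.260056 mm


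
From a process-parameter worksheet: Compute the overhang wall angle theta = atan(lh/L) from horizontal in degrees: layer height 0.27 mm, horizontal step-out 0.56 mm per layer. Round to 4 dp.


angle = atan(0.27/0.56) = 25.7407 degrees


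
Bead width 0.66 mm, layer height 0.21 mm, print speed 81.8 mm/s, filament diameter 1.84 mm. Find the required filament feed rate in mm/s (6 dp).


Q = 0.66 * 0.21 * 81.8 = 11.33748 mm^3/s
A_fil = pi*(1.84/2)^2 = 2.65904402 mm^2
v_feed = 11.33748 / 2.65904402 = 4.263743 mm/s


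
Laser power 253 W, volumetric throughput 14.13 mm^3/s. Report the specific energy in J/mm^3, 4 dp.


SE = 253 / 14.13 = 17.9052 J/mm^3


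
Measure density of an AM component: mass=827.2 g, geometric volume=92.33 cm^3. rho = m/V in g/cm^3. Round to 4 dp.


rho = 827.2 / 92.33 = 8.9592 g/cm^3


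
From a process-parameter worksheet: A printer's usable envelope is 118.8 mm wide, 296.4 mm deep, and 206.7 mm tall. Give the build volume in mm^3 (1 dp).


V = 118.8 * 296.4 * 206.7 = 7278386.5 mm^3


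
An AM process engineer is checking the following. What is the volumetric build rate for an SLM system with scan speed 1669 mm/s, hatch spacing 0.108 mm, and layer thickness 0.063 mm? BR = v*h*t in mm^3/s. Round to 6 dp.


Rate = 1669 * 0.108 * 0.063 = 11.355876 mm^3/s


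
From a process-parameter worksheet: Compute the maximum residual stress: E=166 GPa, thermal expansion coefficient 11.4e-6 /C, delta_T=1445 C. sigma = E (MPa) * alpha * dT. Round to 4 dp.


sigma = 166*1000 * 11.4e-6 * 1445 = 2734.518 MPa
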